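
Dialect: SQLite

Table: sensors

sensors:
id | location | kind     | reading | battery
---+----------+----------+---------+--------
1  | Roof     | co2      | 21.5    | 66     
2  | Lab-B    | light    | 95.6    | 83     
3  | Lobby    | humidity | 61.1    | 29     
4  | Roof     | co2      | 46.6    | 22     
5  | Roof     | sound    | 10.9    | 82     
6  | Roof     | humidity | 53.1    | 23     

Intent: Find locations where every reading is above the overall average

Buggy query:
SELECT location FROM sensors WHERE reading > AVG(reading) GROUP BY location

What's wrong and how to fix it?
Bug: AVG() is an aggregate; it can't sit directly in WHERE

Fix: Use a subquery for AVG and a HAVING MIN(...) filter so the condition holds for every row in the group

Corrected query:
SELECT location FROM sensors GROUP BY location HAVING MIN(reading) > (SELECT AVG(reading) FROM sensors)

Result:
location
--------
Lab-B   
Lobby   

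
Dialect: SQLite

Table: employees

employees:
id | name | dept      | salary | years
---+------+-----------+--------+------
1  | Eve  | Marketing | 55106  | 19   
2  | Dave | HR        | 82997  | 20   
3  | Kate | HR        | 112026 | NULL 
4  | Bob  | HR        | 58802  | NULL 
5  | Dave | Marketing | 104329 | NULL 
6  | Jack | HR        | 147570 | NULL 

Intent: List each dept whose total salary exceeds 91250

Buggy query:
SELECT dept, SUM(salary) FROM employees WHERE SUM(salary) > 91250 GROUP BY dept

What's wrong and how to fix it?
Bug: WHERE runs before GROUP BY, so aggregates aren't available there

Fix: Move the aggregate condition to a HAVING clause

Corrected query:
SELECT dept, SUM(salary) FROM employees GROUP BY dept HAVING SUM(salary) > 91250

Result:
dept      | SUM(salary)
----------+------------
HR        | 401395     
Marketing | 159435     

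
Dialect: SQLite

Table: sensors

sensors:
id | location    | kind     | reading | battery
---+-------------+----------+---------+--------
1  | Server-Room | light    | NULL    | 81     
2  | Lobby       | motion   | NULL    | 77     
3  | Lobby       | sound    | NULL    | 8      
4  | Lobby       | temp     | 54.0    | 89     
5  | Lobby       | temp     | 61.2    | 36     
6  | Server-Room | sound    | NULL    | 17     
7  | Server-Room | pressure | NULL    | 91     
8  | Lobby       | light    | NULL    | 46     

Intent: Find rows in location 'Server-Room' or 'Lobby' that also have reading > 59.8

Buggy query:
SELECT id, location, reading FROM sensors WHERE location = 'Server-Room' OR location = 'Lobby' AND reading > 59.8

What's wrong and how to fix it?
Bug: Without parentheses, AND is evaluated before OR, so the reading filter only applies to the 'Lobby' branch

Fix: Group the OR with parentheses (or use IN), then AND the threshold

Corrected query:
SELECT id, location, reading FROM sensors WHERE (location = 'Server-Room' OR location = 'Lobby') AND reading > 59.8

Result:
id | location | reading
---+----------+--------
5  | Lobby    | 61.2   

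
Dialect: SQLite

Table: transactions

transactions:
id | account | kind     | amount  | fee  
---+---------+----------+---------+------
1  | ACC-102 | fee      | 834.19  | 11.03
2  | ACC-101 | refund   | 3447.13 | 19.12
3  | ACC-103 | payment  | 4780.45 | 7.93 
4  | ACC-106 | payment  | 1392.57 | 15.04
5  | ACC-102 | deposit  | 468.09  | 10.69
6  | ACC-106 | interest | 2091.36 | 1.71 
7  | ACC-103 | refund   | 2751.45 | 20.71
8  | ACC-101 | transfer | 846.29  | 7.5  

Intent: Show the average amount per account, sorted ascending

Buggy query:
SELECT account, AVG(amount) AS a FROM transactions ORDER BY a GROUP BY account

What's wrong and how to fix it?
Bug: GROUP BY must precede ORDER BY

Fix: Move ORDER BY to the end, after GROUP BY

Corrected query:
SELECT account, AVG(amount) AS a FROM transactions GROUP BY account ORDER BY a

Result:
account | a       
--------+---------
ACC-102 | 651.14  
ACC-106 | 1741.965
ACC-101 | 2146.71 
ACC-103 | 3765.95 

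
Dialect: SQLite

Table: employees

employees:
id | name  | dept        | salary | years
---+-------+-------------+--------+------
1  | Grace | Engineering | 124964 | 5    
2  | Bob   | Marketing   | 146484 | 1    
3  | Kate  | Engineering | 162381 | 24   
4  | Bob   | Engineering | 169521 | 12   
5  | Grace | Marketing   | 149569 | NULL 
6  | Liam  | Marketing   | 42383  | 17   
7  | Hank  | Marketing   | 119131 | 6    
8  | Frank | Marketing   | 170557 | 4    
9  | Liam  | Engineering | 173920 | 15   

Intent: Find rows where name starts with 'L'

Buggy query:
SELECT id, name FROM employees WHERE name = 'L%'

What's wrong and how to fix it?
Bug: '=' compares the literal string including the % character; pattern matching needs LIKE

Fix: Replace '=' with LIKE so 'L%' is treated as a pattern

Corrected query:
SELECT id, name FROM employees WHERE name LIKE 'L%'

Result:
id | name
---+-----
6  | Liam
9  | Liam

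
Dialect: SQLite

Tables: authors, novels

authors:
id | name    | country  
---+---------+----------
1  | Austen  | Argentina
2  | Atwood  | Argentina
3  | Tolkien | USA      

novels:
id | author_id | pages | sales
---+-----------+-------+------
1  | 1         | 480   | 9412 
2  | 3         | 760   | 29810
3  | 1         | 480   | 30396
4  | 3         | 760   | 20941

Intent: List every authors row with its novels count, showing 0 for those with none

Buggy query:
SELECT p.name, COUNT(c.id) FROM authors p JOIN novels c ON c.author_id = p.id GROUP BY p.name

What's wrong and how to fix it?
Bug: An inner join excludes parents with zero children

Fix: Use LEFT JOIN so parents without children still appear (COUNT(c.id) gives 0)

Corrected query:
SELECT p.name, COUNT(c.id) FROM authors p LEFT JOIN novels c ON c.author_id = p.id GROUP BY p.name

Result:
name    | COUNT(c.id)
--------+------------
Atwood  | 0          
Austen  | 2          
Tolkien | 2          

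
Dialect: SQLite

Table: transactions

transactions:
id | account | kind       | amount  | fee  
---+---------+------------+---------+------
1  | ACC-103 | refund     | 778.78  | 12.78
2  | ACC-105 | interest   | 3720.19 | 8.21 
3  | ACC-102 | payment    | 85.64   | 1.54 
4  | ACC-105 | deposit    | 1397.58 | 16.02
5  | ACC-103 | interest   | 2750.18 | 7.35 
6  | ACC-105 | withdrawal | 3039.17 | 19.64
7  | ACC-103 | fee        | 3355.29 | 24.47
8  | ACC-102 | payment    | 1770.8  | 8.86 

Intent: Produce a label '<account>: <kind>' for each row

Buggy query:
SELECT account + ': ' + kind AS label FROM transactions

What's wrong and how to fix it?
Bug: '+' is numeric addition; on text columns SQLite converts them to 0 instead of concatenating

Fix: Replace + with || to concatenate text

Corrected query:
SELECT account || ': ' || kind AS label FROM transactions

Result:
label              
-------------------
ACC-103: refund    
ACC-105: interest  
ACC-102: payment   
ACC-105: deposit   
ACC-103: interest  
ACC-105: withdrawal
ACC-103: fee       
ACC-102: payment   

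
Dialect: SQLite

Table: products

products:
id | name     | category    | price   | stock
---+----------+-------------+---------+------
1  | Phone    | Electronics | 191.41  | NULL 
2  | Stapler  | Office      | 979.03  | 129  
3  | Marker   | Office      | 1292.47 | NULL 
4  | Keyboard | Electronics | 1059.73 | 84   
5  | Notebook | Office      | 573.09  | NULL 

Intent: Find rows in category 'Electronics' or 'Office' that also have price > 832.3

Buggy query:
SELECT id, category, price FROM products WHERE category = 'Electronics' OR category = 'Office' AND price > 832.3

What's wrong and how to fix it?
Bug: Without parentheses, AND is evaluated before OR, so the price filter only applies to the 'Office' branch

Fix: Group the OR with parentheses (or use IN), then AND the threshold

Corrected query:
SELECT id, category, price FROM products WHERE (category = 'Electronics' OR category = 'Office') AND price > 832.3

Result:
id | category    | price  
---+-------------+--------
2  | Office      | 979.03 
3  | Office      | 1292.47
4  | Electronics | 1059.73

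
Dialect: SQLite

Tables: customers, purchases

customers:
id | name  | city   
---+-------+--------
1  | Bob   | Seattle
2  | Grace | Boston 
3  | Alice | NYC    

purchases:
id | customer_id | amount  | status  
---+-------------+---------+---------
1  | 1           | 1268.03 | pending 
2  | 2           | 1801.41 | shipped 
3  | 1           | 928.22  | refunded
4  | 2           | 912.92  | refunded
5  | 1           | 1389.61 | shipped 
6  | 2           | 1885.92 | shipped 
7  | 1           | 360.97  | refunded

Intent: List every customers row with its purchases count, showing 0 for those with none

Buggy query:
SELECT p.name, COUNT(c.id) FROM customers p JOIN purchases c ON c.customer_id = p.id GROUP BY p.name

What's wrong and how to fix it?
Bug: An inner join excludes parents with zero children

Fix: Use LEFT JOIN so parents without children still appear (COUNT(c.id) gives 0)

Corrected query:
SELECT p.name, COUNT(c.id) FROM customers p LEFT JOIN purchases c ON c.customer_id = p.id GROUP BY p.name

Result:
name  | COUNT(c.id)
------+------------
Alice | 0          
Bob   | 4          
Grace | 3          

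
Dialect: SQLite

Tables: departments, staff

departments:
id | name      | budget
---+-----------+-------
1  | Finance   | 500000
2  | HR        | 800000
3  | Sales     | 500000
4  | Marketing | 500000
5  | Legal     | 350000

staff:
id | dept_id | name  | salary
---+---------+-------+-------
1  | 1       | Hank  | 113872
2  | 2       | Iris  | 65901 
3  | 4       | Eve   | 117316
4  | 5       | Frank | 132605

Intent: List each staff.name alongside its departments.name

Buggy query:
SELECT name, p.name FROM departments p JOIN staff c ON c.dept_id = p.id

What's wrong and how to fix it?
Bug: Both tables have a 'name' column; the unqualified reference is ambiguous

Fix: Prefix ambiguous columns with the table alias

Corrected query:
SELECT c.name, p.name FROM departments p JOIN staff c ON c.dept_id = p.id

Result:
name  | name     
------+----------
Hank  | Finance  
Iris  | HR       
Eve   | Marketing
Frank | Legal    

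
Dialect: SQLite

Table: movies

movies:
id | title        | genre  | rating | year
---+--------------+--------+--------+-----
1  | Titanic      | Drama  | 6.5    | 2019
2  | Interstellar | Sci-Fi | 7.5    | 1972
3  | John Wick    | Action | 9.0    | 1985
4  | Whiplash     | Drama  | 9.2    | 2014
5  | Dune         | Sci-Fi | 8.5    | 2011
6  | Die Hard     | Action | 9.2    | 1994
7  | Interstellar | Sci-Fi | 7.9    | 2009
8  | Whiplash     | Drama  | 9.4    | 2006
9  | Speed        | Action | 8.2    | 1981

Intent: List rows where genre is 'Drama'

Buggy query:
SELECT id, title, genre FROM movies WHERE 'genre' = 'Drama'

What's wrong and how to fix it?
Bug: 'genre' in single quotes is a string literal, not the column; the comparison is literal-vs-literal and never true

Fix: Reference the column as genre without single quotes

Corrected query:
SELECT id, title, genre FROM movies WHERE genre = 'Drama'

Result:
id | title    | genre
---+----------+------
1  | Titanic  | Drama
4  | Whiplash | Drama
8  | Whiplash | Drama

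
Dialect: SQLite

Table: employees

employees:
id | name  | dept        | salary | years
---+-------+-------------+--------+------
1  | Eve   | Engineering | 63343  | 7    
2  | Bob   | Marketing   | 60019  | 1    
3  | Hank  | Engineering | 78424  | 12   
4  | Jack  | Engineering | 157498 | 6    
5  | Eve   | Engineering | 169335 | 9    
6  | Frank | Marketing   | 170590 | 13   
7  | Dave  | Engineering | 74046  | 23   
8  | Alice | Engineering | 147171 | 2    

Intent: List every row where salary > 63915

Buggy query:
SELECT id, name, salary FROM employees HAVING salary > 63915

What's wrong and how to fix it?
Bug: HAVING filters the output of aggregation, but this query has no GROUP BY and no aggregate functions, so SQLite rejects it (HAVING clause on a non-aggregate query); the condition here is per row

Fix: Use WHERE for row-level filtering

Corrected query:
SELECT id, name, salary FROM employees WHERE salary > 63915

Result:
id | name  | salary
---+-------+-------
3  | Hank  | 78424 
4  | Jack  | 157498
5  | Eve   | 169335
6  | Frank | 170590
7  | Dave  | 74046 
8  | Alice | 147171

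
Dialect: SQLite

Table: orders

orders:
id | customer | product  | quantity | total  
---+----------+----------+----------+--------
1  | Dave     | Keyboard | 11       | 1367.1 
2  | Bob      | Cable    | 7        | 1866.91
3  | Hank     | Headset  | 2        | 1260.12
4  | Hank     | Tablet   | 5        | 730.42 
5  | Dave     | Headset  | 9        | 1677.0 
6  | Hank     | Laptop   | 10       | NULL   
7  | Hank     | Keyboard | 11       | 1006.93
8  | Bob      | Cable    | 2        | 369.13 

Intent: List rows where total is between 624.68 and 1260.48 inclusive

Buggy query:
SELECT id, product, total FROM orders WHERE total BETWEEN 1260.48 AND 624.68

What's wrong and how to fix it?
Bug: The bounds are reversed; BETWEEN a AND b requires a <= b to match anything

Fix: Swap the bounds so the smaller value comes first

Corrected query:
SELECT id, product, total FROM orders WHERE total BETWEEN 624.68 AND 1260.48

Result:
id | product  | total  
---+----------+--------
3  | Headset  | 1260.12
4  | Tablet   | 730.42 
7  | Keyboard | 1006.93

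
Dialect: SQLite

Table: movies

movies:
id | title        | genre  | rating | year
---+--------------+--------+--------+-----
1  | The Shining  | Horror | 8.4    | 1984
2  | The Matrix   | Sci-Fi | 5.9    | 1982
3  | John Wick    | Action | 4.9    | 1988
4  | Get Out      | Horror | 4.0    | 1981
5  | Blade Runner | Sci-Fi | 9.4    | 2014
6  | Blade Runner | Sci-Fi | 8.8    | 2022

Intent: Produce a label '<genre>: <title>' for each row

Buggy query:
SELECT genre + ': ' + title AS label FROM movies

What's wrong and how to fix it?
Bug: SQLite uses || for string concatenation; + coerces text to numbers (yielding 0)

Fix: Replace + with || to concatenate text

Corrected query:
SELECT genre || ': ' || title AS label FROM movies

Result:
label               
--------------------
Horror: The Shining 
Sci-Fi: The Matrix  
Action: John Wick   
Horror: Get Out     
Sci-Fi: Blade Runner
Sci-Fi: Blade Runner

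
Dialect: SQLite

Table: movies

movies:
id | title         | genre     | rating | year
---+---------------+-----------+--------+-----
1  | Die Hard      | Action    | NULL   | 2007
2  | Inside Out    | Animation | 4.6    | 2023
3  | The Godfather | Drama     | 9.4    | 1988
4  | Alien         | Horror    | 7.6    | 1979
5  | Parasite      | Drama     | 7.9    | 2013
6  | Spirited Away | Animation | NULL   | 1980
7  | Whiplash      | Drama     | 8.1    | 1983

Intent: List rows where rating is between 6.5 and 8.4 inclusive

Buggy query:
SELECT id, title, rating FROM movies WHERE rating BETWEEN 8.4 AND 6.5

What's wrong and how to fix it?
Bug: BETWEEN expects the lower bound first; with 8.4 AND 6.5 the range is empty

Fix: Swap the bounds so the smaller value comes first

Corrected query:
SELECT id, title, rating FROM movies WHERE rating BETWEEN 6.5 AND 8.4

Result:
id | title    | rating
---+----------+-------
4  | Alien    | 7.6   
5  | Parasite | 7.9   
7  | Whiplash | 8.1   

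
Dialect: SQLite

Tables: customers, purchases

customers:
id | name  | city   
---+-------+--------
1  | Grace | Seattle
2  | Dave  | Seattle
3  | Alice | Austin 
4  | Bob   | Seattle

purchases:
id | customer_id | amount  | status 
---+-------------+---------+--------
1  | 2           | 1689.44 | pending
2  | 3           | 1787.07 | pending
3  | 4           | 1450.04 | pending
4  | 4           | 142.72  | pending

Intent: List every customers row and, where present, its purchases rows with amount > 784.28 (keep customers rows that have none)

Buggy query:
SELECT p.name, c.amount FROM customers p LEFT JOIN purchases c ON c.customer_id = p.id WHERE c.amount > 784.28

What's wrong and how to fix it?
Bug: A WHERE condition on the right-hand table after LEFT JOIN drops unmatched parents

Fix: Put 'c.amount > 784.28' in the JOIN's ON clause instead of WHERE

Corrected query:
SELECT p.name, c.amount FROM customers p LEFT JOIN purchases c ON c.customer_id = p.id AND c.amount > 784.28

Result:
name  | amount 
------+--------
Grace | NULL   
Dave  | 1689.44
Alice | 1787.07
Bob   | 1450.04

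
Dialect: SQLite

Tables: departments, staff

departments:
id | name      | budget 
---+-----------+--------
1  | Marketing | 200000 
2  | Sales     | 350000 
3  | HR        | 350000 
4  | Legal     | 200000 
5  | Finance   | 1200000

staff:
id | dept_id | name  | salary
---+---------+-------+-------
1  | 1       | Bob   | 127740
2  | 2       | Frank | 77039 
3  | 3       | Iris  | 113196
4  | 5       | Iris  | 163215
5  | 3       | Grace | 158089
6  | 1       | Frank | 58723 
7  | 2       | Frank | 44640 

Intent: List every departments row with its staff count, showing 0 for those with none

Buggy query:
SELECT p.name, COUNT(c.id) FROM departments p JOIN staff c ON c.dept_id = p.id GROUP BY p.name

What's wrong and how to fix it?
Bug: INNER JOIN drops departments rows that have no matching staff rows

Fix: Switch to LEFT JOIN to retain unmatched parent rows

Corrected query:
SELECT p.name, COUNT(c.id) FROM departments p LEFT JOIN staff c ON c.dept_id = p.id GROUP BY p.name

Result:
name      | COUNT(c.id)
----------+------------
Finance   | 1          
HR        | 2          
Legal     | 0          
Marketing | 2          
Sales     | 2          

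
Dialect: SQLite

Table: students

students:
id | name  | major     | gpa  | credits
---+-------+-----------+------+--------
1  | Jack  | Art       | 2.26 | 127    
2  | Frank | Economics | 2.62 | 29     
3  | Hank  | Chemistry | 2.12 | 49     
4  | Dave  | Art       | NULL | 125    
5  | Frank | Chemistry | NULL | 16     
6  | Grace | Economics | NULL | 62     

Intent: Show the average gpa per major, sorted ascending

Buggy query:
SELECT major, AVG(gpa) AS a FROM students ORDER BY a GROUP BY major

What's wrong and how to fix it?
Bug: ORDER BY appears before GROUP BY; SQL clause order requires GROUP BY first

Fix: Move ORDER BY to the end, after GROUP BY

Corrected query:
SELECT major, AVG(gpa) AS a FROM students GROUP BY major ORDER BY a

Result:
major     | a   
----------+-----
Chemistry | 2.12
Art       | 2.26
Economics | 2.62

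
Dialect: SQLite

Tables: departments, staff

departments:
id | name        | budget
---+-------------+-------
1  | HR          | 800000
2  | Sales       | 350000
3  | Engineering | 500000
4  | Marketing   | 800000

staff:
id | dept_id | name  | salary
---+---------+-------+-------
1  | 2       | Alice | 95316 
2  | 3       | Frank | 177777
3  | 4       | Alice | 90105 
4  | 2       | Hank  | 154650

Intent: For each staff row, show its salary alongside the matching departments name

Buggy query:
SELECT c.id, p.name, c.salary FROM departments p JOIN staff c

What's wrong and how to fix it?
Bug: JOIN with no ON clause produces a cartesian product; every staff row pairs with every departments row

Fix: Specify the join condition linking the foreign key to the parent id

Corrected query:
SELECT c.id, p.name, c.salary FROM departments p JOIN staff c ON c.dept_id = p.id

Result:
id | name        | salary
---+-------------+-------
1  | Sales       | 95316 
2  | Engineering | 177777
3  | Marketing   | 90105 
4  | Sales       | 154650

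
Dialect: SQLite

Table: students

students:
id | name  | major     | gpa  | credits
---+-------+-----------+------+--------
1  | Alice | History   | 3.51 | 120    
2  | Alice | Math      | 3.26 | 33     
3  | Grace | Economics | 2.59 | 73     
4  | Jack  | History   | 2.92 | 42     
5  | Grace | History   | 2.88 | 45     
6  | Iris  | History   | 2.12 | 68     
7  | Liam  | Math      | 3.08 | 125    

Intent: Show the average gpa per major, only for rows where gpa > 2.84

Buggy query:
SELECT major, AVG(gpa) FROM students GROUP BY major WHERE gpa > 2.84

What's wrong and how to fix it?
Bug: WHERE cannot follow GROUP BY

Fix: Place WHERE between FROM and GROUP BY

Corrected query:
SELECT major, AVG(gpa) FROM students WHERE gpa > 2.84 GROUP BY major

Result:
major   | AVG(gpa)
--------+---------
History | 3.103333
Math    | 3.17    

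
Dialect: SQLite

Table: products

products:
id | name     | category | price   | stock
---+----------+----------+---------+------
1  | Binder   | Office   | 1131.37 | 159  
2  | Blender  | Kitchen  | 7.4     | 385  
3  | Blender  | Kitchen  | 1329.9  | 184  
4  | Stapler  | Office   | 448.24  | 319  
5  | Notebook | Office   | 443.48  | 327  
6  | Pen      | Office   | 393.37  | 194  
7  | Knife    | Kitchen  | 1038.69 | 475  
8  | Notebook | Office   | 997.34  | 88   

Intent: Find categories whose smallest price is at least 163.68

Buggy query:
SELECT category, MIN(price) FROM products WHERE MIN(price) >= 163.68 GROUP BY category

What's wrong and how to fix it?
Bug: Aggregates like MIN are computed per group after WHERE runs

Fix: Use HAVING for the per-group MIN condition

Corrected query:
SELECT category, MIN(price) FROM products GROUP BY category HAVING MIN(price) >= 163.68

Result:
category | MIN(price)
---------+-----------
Office   | 393.37    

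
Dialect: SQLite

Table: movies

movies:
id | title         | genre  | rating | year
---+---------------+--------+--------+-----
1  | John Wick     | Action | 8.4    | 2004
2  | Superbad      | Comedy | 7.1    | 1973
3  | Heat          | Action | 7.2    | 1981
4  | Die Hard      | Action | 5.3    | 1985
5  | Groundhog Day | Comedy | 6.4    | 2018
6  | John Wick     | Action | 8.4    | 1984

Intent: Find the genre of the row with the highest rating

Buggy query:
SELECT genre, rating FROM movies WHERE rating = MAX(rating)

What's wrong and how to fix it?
Bug: MAX(rating) is an aggregate and cannot be used directly in WHERE

Fix: Use a subquery: WHERE rating = (SELECT MAX(rating) FROM movies)

Corrected query:
SELECT genre, rating FROM movies WHERE rating = (SELECT MAX(rating) FROM movies)

Result:
genre  | rating
-------+-------
Action | 8.4   
Action | 8.4   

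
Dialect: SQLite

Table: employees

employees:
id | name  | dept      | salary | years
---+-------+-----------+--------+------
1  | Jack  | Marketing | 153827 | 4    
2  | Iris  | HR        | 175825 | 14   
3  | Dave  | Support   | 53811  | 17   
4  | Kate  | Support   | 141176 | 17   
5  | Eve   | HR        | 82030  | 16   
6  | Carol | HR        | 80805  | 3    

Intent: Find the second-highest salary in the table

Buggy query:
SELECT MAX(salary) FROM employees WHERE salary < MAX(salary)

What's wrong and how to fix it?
Bug: The inner MAX is an aggregate inside WHERE, which is not allowed

Fix: Put the inner MAX in a scalar subquery

Corrected query:
SELECT MAX(salary) FROM employees WHERE salary < (SELECT MAX(salary) FROM employees)

Result:
MAX(salary)
-----------
153827     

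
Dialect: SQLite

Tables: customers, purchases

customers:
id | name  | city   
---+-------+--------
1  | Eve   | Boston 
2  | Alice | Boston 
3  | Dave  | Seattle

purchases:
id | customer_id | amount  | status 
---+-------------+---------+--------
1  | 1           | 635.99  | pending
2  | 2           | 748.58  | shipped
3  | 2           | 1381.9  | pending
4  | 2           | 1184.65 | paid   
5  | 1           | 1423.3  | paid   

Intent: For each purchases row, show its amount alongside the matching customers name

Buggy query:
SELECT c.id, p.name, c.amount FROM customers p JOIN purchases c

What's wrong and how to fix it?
Bug: Missing join condition: each purchases row is matched to all customers rows instead of just its own

Fix: Specify the join condition linking the foreign key to the parent id

Corrected query:
SELECT c.id, p.name, c.amount FROM customers p JOIN purchases c ON c.customer_id = p.id

Result:
id | name  | amount 
---+-------+--------
1  | Eve   | 635.99 
2  | Alice | 748.58 
3  | Alice | 1381.9 
4  | Alice | 1184.65
5  | Eve   | 1423.3 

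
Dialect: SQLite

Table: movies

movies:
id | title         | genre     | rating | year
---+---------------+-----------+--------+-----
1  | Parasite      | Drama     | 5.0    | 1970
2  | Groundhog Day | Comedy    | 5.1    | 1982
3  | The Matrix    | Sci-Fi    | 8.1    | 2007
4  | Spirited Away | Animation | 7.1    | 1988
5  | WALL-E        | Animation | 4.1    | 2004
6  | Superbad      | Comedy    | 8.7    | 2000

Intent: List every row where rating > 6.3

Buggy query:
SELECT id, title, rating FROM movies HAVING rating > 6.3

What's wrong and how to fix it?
Bug: HAVING filters the output of aggregation, but this query has no GROUP BY and no aggregate functions, so SQLite rejects it (HAVING clause on a non-aggregate query); the condition here is per row

Fix: Replace HAVING with WHERE since the condition applies to individual rows

Corrected query:
SELECT id, title, rating FROM movies WHERE rating > 6.3

Result:
id | title         | rating
---+---------------+-------
3  | The Matrix    | 8.1   
4  | Spirited Away | 7.1   
6  | Superbad      | 8.7   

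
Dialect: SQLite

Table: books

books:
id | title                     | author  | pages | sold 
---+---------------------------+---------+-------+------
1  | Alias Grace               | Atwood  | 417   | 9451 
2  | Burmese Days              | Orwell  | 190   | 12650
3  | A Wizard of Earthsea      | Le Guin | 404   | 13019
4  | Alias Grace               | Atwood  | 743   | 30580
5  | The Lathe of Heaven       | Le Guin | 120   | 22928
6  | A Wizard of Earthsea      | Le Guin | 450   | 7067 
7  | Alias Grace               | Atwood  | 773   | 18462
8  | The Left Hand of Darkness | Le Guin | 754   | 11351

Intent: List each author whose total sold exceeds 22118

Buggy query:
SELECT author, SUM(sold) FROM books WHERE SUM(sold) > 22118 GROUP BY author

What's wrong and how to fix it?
Bug: WHERE runs before GROUP BY, so aggregates aren't available there

Fix: Use HAVING (which filters groups after aggregation) instead of WHERE

Corrected query:
SELECT author, SUM(sold) FROM books GROUP BY author HAVING SUM(sold) > 22118

Result:
author  | SUM(sold)
--------+----------
Atwood  | 58493    
Le Guin | 54365    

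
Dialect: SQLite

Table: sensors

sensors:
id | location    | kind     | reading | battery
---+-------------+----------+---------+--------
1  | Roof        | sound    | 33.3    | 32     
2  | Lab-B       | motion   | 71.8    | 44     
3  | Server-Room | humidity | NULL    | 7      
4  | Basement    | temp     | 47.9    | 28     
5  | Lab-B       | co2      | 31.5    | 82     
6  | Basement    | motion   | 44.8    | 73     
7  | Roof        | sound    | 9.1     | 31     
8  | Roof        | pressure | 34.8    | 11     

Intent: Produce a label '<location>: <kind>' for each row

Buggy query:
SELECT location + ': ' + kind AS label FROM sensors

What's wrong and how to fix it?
Bug: '+' is numeric addition; on text columns SQLite converts them to 0 instead of concatenating

Fix: Use the || operator for string concatenation

Corrected query:
SELECT location || ': ' || kind AS label FROM sensors

Result:
label                
---------------------
Roof: sound          
Lab-B: motion        
Server-Room: humidity
Basement: temp       
Lab-B: co2           
Basement: motion     
Roof: sound          
Roof: pressure       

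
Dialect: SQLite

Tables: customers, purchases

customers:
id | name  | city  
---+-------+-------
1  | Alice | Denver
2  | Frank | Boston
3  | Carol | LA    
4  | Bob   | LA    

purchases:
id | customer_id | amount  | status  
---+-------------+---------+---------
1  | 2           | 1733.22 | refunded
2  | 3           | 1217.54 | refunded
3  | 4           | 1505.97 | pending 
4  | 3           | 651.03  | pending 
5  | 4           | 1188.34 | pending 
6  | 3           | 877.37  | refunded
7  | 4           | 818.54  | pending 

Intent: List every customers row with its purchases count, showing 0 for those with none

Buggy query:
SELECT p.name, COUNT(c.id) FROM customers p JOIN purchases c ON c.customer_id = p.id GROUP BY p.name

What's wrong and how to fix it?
Bug: INNER JOIN drops customers rows that have no matching purchases rows

Fix: Use LEFT JOIN so parents without children still appear (COUNT(c.id) gives 0)

Corrected query:
SELECT p.name, COUNT(c.id) FROM customers p LEFT JOIN purchases c ON c.customer_id = p.id GROUP BY p.name

Result:
name  | COUNT(c.id)
------+------------
Alice | 0          
Bob   | 3          
Carol | 3          
Frank | 1          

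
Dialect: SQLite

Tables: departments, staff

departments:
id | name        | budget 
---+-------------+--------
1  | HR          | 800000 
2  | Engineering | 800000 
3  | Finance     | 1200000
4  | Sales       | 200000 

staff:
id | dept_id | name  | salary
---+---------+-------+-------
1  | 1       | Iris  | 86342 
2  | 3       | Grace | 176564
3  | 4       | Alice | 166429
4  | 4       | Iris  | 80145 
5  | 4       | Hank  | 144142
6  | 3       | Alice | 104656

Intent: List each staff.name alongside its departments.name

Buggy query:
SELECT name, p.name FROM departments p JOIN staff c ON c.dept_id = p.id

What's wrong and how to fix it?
Bug: 'name' exists in both joined tables, so the database can't tell which one is meant

Fix: Prefix ambiguous columns with the table alias

Corrected query:
SELECT c.name, p.name FROM departments p JOIN staff c ON c.dept_id = p.id

Result:
name  | name   
------+--------
Iris  | HR     
Grace | Finance
Alice | Sales  
Iris  | Sales  
Hank  | Sales  
Alice | Finance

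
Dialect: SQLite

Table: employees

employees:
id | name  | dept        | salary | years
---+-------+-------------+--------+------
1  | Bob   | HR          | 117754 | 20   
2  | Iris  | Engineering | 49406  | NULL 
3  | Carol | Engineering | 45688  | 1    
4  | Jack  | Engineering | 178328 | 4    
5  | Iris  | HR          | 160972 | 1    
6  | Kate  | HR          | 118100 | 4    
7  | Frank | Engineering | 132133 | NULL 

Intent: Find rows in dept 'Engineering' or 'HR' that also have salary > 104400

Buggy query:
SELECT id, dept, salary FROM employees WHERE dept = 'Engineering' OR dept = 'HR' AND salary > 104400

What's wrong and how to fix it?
Bug: Without parentheses, AND is evaluated before OR, so the salary filter only applies to the 'HR' branch

Fix: Group the OR with parentheses (or use IN), then AND the threshold

Corrected query:
SELECT id, dept, salary FROM employees WHERE (dept = 'Engineering' OR dept = 'HR') AND salary > 104400

Result:
id | dept        | salary
---+-------------+-------
1  | HR          | 117754
4  | Engineering | 178328
5  | HR          | 160972
6  | HR          | 118100
7  | Engineering | 132133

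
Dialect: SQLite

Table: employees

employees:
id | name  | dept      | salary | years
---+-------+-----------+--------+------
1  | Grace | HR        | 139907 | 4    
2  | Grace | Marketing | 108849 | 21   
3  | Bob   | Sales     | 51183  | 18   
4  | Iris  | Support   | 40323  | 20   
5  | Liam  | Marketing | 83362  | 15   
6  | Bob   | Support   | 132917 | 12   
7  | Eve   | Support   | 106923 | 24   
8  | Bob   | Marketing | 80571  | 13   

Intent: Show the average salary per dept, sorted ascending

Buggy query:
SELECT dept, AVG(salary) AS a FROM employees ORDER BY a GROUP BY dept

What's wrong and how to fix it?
Bug: GROUP BY must precede ORDER BY

Fix: Move ORDER BY to the end, after GROUP BY

Corrected query:
SELECT dept, AVG(salary) AS a FROM employees GROUP BY dept ORDER BY a

Result:
dept      | a           
----------+-------------
Sales     | 51183       
Marketing | 90927.333333
Support   | 93387.666667
HR        | 139907      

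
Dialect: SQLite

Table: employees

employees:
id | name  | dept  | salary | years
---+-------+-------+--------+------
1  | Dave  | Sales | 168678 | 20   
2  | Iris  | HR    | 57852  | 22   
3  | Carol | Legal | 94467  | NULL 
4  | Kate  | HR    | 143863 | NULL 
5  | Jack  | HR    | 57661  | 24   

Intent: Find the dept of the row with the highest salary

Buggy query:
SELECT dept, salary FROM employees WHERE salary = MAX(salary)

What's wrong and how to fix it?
Bug: WHERE is evaluated per row; an aggregate over the whole table isn't defined there

Fix: Use a subquery: WHERE salary = (SELECT MAX(salary) FROM employees)

Corrected query:
SELECT dept, salary FROM employees WHERE salary = (SELECT MAX(salary) FROM employees)

Result:
dept  | salary
------+-------
Sales | 168678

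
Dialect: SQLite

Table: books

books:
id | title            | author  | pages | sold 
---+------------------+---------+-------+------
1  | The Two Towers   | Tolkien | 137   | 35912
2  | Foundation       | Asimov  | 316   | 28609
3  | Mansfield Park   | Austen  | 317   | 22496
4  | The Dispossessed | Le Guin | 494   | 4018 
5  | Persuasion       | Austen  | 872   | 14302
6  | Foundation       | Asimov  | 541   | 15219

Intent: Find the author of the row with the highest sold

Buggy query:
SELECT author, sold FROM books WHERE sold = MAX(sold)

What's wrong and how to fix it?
Bug: WHERE is evaluated per row; an aggregate over the whole table isn't defined there

Fix: Use a subquery: WHERE sold = (SELECT MAX(sold) FROM books)

Corrected query:
SELECT author, sold FROM books WHERE sold = (SELECT MAX(sold) FROM books)

Result:
author  | sold 
--------+------
Tolkien | 35912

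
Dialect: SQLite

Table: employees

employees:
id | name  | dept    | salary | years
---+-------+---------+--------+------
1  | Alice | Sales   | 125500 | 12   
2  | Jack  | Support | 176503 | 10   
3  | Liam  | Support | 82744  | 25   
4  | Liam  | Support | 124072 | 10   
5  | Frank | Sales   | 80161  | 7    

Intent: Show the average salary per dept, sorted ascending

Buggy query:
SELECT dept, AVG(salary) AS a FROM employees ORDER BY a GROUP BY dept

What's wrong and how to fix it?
Bug: ORDER BY appears before GROUP BY; SQL clause order requires GROUP BY first

Fix: Reorder: SELECT … FROM … GROUP BY … ORDER BY …

Corrected query:
SELECT dept, AVG(salary) AS a FROM employees GROUP BY dept ORDER BY a

Result:
dept    | a       
--------+---------
Sales   | 102830.5
Support | 127773  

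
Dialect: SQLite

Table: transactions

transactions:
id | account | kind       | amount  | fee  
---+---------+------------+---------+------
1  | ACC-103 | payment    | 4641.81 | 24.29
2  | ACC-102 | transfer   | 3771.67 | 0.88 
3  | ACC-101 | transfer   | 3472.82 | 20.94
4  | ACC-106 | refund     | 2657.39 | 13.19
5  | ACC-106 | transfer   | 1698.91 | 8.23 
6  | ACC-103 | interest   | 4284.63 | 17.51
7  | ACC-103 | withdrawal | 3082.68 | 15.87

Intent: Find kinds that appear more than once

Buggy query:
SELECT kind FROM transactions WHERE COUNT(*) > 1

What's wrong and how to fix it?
Bug: WHERE can't reference COUNT(*); aggregates are computed after WHERE

Fix: GROUP BY kind, then filter groups with HAVING COUNT(*) > 1

Corrected query:
SELECT kind FROM transactions GROUP BY kind HAVING COUNT(*) > 1

Result:
kind    
--------
transfer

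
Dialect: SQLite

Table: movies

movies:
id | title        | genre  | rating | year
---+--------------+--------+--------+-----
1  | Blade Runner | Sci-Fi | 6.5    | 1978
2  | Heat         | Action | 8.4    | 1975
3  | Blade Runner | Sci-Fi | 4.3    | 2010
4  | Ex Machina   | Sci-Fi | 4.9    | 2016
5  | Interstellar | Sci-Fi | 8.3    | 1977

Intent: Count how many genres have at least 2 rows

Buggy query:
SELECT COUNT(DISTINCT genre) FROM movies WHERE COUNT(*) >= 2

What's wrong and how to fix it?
Bug: COUNT(*) cannot appear in WHERE; the per-group count doesn't exist yet

Fix: Use a subquery that GROUPs and filters with HAVING, then count its rows

Corrected query:
SELECT COUNT(*) FROM (SELECT genre FROM movies GROUP BY genre HAVING COUNT(*) >= 2)

Result:
COUNT(*)
--------
1       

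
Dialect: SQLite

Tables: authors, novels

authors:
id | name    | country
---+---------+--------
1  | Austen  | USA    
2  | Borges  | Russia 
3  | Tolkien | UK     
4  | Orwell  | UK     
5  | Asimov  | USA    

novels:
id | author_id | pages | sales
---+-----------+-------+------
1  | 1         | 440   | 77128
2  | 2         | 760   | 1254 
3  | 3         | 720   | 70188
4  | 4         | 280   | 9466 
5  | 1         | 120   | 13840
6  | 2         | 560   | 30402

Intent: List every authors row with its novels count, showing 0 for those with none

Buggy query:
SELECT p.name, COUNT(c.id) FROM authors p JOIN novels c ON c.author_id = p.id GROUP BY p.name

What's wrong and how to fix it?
Bug: An inner join excludes parents with zero children

Fix: Switch to LEFT JOIN to retain unmatched parent rows

Corrected query:
SELECT p.name, COUNT(c.id) FROM authors p LEFT JOIN novels c ON c.author_id = p.id GROUP BY p.name

Result:
name    | COUNT(c.id)
--------+------------
Asimov  | 0          
Austen  | 2          
Borges  | 2          
Orwell  | 1          
Tolkien | 1          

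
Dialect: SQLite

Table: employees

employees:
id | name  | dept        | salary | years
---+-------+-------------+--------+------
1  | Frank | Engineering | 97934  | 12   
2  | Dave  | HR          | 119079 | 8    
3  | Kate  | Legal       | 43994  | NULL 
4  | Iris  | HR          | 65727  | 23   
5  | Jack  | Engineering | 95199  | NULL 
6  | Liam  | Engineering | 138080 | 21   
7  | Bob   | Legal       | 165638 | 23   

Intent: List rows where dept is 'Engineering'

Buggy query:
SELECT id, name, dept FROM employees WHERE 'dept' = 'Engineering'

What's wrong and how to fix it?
Bug: 'dept' in single quotes is a string literal, not the column; the comparison is literal-vs-literal and never true

Fix: Reference the column as dept without single quotes

Corrected query:
SELECT id, name, dept FROM employees WHERE dept = 'Engineering'

Result:
id | name  | dept       
---+-------+------------
1  | Frank | Engineering
5  | Jack  | Engineering
6  | Liam  | Engineering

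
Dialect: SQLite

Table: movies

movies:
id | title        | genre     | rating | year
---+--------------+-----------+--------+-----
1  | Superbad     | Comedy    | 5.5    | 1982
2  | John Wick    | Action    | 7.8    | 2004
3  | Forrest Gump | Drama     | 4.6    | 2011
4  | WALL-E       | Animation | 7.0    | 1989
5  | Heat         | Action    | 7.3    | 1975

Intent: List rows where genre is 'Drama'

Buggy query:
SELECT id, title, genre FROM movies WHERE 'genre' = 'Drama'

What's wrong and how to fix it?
Bug: 'genre' in single quotes is a string literal, not the column; the comparison is literal-vs-literal and never true

Fix: Remove the quotes around the column name (or use double quotes for an identifier)

Corrected query:
SELECT id, title, genre FROM movies WHERE genre = 'Drama'

Result:
id | title        | genre
---+--------------+------
3  | Forrest Gump | Drama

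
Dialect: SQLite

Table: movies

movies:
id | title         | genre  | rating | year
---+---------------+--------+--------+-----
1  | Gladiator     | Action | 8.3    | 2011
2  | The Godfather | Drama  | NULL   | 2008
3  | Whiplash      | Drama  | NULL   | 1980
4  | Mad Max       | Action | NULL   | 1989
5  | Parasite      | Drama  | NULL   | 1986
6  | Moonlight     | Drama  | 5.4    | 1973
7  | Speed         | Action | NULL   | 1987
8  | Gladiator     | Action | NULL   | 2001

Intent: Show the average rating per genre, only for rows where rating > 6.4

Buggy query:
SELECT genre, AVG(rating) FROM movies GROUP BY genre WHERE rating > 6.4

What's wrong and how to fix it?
Bug: Row-level WHERE must come before GROUP BY in the clause order

Fix: Place WHERE between FROM and GROUP BY

Corrected query:
SELECT genre, AVG(rating) FROM movies WHERE rating > 6.4 GROUP BY genre

Result:
genre  | AVG(rating)
-------+------------
Action | 8.3        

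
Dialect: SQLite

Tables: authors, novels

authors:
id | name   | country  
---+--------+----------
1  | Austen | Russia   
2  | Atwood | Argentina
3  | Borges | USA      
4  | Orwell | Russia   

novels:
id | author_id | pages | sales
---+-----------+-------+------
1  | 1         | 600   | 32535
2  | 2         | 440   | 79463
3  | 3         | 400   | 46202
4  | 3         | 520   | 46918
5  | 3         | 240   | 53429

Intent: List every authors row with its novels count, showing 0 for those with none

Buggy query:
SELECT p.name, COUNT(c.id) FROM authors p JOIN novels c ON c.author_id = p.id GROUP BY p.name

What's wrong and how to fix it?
Bug: INNER JOIN drops authors rows that have no matching novels rows

Fix: Use LEFT JOIN so parents without children still appear (COUNT(c.id) gives 0)

Corrected query:
SELECT p.name, COUNT(c.id) FROM authors p LEFT JOIN novels c ON c.author_id = p.id GROUP BY p.name

Result:
name   | COUNT(c.id)
-------+------------
Atwood | 1          
Austen | 1          
Borges | 3          
Orwell | 0          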